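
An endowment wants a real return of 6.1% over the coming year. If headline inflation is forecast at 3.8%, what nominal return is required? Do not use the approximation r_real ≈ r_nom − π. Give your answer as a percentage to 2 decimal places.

By the Fisher equation, 1 + r_nom = (1 + 6.1%)(1 + 3.8%) = 1.061 × 1.038 = 1.101318.
So r_nom = 10.1318%.

10.13%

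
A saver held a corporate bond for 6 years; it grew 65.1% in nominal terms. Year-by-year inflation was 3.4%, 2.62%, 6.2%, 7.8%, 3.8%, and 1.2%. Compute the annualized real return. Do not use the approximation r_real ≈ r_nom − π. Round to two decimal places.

Cumulative inflation factor: 1.034 × 1.0262 × 1.062 × 1.078 × 1.038 × 1.012 ≈ 1.27607.
Nominal growth factor: 1.65100. Real growth factor = 1.65100 / 1.27607 ≈ 1.29382.
Annualized: 1.29382^(1/6) − 1 ≈ 0.04387.

4.39%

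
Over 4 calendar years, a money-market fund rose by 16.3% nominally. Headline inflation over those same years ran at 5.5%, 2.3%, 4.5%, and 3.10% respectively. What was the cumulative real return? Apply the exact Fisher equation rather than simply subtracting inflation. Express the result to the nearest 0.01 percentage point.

0.02%

Cumulative inflation factor: 1.055 × 1.023 × 1.045 × 1.0310 ≈ 1.16279.
Nominal growth factor: 1.16300. Real growth factor = 1.16300 / 1.16279 ≈ 1.00018.
Total real return ≈ 0.0177%.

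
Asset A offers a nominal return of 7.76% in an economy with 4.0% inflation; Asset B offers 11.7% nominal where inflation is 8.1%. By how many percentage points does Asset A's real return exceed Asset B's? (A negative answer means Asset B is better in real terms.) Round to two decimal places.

0.29

Asset A real return: 1.0776/1.040 − 1 = 3.615%.
Asset B real return: 1.117/1.081 − 1 = 3.330%.
Difference: 3.615 − 3.330 = 0.285 pp.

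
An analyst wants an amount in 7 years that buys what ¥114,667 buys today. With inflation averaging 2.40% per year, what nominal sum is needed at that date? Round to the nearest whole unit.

Cumulative price-level factor: (1+2.40%)^7 ≈ 1.1805916207.
The nominal amount required is ¥114,667 scaled up by that factor.

¥135,375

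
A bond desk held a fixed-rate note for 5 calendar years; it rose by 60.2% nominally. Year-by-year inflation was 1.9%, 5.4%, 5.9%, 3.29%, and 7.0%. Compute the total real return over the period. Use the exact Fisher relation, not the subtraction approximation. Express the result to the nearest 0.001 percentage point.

Cumulative inflation factor: 1.019 × 1.054 × 1.059 × 1.0329 × 1.070 ≈ 1.25705.
Nominal growth factor: 1.60200. Real growth factor = 1.60200 / 1.25705 ≈ 1.27441.
Total real return ≈ 27.4412%.

27.441%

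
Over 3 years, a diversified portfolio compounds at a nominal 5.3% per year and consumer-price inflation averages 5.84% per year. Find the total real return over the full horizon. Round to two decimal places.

-1.52%

The annual real rate is (1+5.3%)/(1+5.84%) − 1 = -0.5102%.
Compounded over 3 years: (1 + -0.005102)^3 − 1 ≈ -0.01523.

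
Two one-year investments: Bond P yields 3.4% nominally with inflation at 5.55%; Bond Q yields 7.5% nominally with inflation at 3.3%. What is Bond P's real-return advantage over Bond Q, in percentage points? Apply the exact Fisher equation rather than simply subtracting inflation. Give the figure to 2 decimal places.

-6.10

Bond P real return: 1.034/1.0555 − 1 = -2.037%.
Bond Q real return: 1.075/1.033 − 1 = 4.066%.
Difference: -2.037 − 4.066 = -6.103 pp.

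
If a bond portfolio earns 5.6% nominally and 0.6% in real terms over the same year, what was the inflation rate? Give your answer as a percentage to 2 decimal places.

4.97%

From (1+r_nom) = (1+r_real)(1+π), we get 1+π = (1 + 5.6%)/(1 + 0.6%) = 1.056/1.006 ≈ 1.04970.
So π ≈ 4.9702%.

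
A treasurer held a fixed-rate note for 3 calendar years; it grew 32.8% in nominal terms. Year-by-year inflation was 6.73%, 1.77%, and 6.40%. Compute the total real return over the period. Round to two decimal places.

14.91%

Cumulative inflation factor: 1.0673 × 1.0177 × 1.0640 ≈ 1.15571.
Nominal growth factor: 1.32800. Real growth factor = 1.32800 / 1.15571 ≈ 1.14908.
Total real return ≈ 14.9080%.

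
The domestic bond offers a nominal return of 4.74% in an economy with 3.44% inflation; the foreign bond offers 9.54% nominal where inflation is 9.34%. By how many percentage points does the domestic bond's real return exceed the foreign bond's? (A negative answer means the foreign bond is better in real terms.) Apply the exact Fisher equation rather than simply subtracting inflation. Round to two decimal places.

1.07

The domestic bond real return: 1.0474/1.0344 − 1 = 1.257%.
The foreign bond real return: 1.0954/1.0934 − 1 = 0.183%.
Difference: 1.257 − 0.183 = 1.074 pp.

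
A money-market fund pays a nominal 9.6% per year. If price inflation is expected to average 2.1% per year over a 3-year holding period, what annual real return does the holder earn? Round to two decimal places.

With constant rates the annual real return is the same each year: (1+9.6%)/(1+2.1%) − 1 = 0.07346.

7.35%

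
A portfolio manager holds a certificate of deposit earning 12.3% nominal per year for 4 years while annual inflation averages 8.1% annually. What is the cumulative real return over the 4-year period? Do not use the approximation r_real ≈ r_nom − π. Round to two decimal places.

16.47%

The annual real rate is (1+12.3%)/(1+8.1%) − 1 = 3.8853%.
Compounded over 4 years: (1 + 0.038853)^4 − 1 ≈ 0.16471.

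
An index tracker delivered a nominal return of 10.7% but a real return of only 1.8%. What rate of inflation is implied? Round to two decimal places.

8.74%

From (1+r_nom) = (1+r_real)(1+π), we get 1+π = (1 + 10.7%)/(1 + 1.8%) = 1.107/1.018 ≈ 1.08743.
So π ≈ 8.7426%.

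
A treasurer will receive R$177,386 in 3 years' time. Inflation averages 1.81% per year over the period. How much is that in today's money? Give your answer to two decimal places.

R$168,092.38

Price-level factor over 3 years: (1 + 1.81%)^3 ≈ 1.0552887597.
Purchasing power today: R$177,386 divided by that factor.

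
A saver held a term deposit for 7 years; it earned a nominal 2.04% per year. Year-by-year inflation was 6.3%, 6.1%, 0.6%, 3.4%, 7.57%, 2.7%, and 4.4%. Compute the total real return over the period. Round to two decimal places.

-14.87%

Cumulative inflation factor: 1.063 × 1.061 × 1.006 × 1.034 × 1.0757 × 1.027 × 1.044 ≈ 1.35310.
Nominal growth factor: 1.15184. Real growth factor = 1.15184 / 1.35310 ≈ 0.85126.
Total real return ≈ -14.8737%.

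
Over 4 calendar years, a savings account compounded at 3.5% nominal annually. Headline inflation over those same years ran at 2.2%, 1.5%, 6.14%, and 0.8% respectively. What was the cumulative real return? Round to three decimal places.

Cumulative inflation factor: 1.022 × 1.015 × 1.0614 × 1.008 ≈ 1.10983.
Nominal growth factor: 1.14752. Real growth factor = 1.14752 / 1.10983 ≈ 1.03396.
Total real return ≈ 3.3963%.

3.396%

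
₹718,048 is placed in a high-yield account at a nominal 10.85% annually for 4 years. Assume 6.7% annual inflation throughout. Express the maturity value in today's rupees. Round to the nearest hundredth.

₹836,447.31

Nominal value at maturity: ₹718,048 × (1 + 10.85%)^4 ≈ ₹1,084,167.21.
Price-level factor over 4 years: (1 + 6.7%)^4 ≈ 1.2961572031.
Dividing the nominal maturity value by the price-level factor gives the value in today's money.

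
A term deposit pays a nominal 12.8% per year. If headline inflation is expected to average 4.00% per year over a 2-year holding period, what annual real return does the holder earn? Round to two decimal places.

With constant rates the annual real return is the same each year: (1+12.8%)/(1+4.00%) − 1 = 0.08462.

8.46%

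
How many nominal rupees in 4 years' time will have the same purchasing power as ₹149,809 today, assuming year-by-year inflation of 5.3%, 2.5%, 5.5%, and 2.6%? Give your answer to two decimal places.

₹175,020.92

Cumulative price-level factor: 1.053 × 1.025 × 1.055 × 1.026 ≈ 1.1682937598.
Multiplying ₹149,809 by the price-level factor gives the future nominal sum.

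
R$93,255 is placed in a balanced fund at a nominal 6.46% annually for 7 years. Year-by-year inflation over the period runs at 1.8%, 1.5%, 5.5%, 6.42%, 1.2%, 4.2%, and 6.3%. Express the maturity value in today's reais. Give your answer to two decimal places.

R$111,149.20

Nominal value at maturity: R$93,255 × (1 + 6.46%)^7 ≈ R$144,536.44.
Price-level factor over 7 years: 1.018 × 1.015 × 1.055 × 1.0642 × 1.012 × 1.042 × 1.063 ≈ 1.3003822429.
The maturity value deflated by that factor is the answer in today's purchasing power.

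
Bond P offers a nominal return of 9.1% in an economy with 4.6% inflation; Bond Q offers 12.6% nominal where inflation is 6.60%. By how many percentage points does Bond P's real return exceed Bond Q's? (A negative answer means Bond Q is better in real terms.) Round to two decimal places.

Bond P real return: 1.091/1.046 − 1 = 4.302%.
Bond Q real return: 1.126/1.0660 − 1 = 5.629%.
Difference: 4.302 − 5.629 = -1.327 pp.

-1.33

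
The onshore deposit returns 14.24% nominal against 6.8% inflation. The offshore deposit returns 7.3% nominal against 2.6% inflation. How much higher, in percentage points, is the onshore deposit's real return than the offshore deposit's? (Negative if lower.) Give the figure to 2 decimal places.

2.39

The onshore deposit real return: 1.1424/1.068 − 1 = 6.966%.
The offshore deposit real return: 1.073/1.026 − 1 = 4.581%.
Difference: 6.966 − 4.581 = 2.385 pp.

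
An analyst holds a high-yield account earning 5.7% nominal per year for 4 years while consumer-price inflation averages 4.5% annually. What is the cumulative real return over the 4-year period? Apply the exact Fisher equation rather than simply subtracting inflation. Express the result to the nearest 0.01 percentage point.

4.67%

The annual real rate is (1+5.7%)/(1+4.5%) − 1 = 1.1483%.
Compounded over 4 years: (1 + 0.011483)^4 − 1 ≈ 0.04673.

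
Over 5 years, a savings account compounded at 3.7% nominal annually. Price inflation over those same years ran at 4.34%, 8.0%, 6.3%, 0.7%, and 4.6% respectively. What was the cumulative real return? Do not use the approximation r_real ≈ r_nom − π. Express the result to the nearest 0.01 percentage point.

Cumulative inflation factor: 1.0434 × 1.080 × 1.063 × 1.007 × 1.046 ≈ 1.26174.
Nominal growth factor: 1.19921. Real growth factor = 1.19921 / 1.26174 ≈ 0.95044.
Total real return ≈ -4.9560%.

-4.96%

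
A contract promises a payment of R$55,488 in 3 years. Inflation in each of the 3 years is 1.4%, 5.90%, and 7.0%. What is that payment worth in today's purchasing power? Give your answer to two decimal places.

Price-level factor over 3 years: 1.014 × 1.0590 × 1.070 = 1.14899382.
Purchasing power today: R$55,488 divided by that factor.

R$48,292.69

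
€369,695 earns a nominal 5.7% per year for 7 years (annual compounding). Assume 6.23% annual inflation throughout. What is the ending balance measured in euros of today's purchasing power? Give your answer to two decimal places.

€356,975.34

Nominal value at maturity: €369,695 × (1 + 5.7%)^7 ≈ €544,964.85.
Price-level factor over 7 years: (1 + 6.23%)^7 ≈ 1.5266176190.
Dividing the nominal maturity value by the price-level factor gives the value in today's money.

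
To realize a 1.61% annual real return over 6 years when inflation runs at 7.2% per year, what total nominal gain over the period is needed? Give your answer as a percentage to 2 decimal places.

67.03%

Required annual nominal rate: (1+1.61%)(1+7.2%) − 1 = 8.92592%.
Cumulative over 6 years: (1 + 0.0892592)^6 − 1 ≈ 0.67027.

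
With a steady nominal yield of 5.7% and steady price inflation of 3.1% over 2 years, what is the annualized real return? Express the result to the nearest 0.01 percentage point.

With constant rates the annual real return is the same each year: (1+5.7%)/(1+3.1%) − 1 = 0.02522.

2.52%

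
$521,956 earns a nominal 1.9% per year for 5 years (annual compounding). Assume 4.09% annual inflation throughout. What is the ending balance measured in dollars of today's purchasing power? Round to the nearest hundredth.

Nominal value at maturity: $521,956 × (1 + 1.9%)^5 ≈ $573,462.22.
Price-level factor over 5 years: (1 + 4.09%)^5 ≈ 1.2219263852.
The maturity value deflated by that factor is the answer in today's purchasing power.

$469,309.96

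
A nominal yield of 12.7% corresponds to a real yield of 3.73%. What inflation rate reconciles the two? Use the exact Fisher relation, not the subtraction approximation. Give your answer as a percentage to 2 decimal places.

8.65%

From (1+r_nom) = (1+r_real)(1+π), we get 1+π = (1 + 12.7%)/(1 + 3.73%) = 1.127/1.0373 ≈ 1.08647.
So π ≈ 8.6475%.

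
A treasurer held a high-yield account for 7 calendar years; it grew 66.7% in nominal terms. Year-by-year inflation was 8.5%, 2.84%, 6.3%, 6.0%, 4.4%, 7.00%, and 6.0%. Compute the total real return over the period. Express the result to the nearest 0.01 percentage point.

11.97%

Cumulative inflation factor: 1.085 × 1.0284 × 1.063 × 1.060 × 1.044 × 1.0700 × 1.060 ≈ 1.48875.
Nominal growth factor: 1.66700. Real growth factor = 1.66700 / 1.48875 ≈ 1.11973.
Total real return ≈ 11.9733%.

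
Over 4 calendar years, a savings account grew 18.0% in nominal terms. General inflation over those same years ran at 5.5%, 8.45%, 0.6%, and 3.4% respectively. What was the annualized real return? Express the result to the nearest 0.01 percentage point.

-0.21%

Cumulative inflation factor: 1.055 × 1.0845 × 1.006 × 1.034 ≈ 1.19015.
Nominal growth factor: 1.18000. Real growth factor = 1.18000 / 1.19015 ≈ 0.99147.
Annualized: 0.99147^(1/4) − 1 ≈ -0.00214.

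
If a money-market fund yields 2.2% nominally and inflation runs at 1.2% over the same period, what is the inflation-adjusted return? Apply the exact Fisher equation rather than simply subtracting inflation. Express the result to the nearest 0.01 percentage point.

Real return via the Fisher equation: (1 + 2.2%)/(1 + 1.2%) − 1 = 1.022/1.012 − 1 ≈ 0.00988.

0.99%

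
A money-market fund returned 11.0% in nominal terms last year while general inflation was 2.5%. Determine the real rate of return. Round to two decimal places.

Real return via the Fisher equation: (1 + 11.0%)/(1 + 2.5%) − 1 = 1.110/1.025 − 1 ≈ 0.08293.

8.29%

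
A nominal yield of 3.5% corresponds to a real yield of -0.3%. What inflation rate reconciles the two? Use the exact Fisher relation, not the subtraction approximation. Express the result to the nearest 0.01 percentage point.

3.81%

From (1+r_nom) = (1+r_real)(1+π), we get 1+π = (1 + 3.5%)/(1 − 0.3%) = 1.035/0.997 ≈ 1.03811.
So π ≈ 3.8114%.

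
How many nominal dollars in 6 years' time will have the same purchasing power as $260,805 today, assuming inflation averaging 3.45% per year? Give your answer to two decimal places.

Cumulative price-level factor: (1+3.45%)^6 ≈ 1.2256965679.
Multiplying $260,805 by the price-level factor gives the future nominal sum.

$319,667.79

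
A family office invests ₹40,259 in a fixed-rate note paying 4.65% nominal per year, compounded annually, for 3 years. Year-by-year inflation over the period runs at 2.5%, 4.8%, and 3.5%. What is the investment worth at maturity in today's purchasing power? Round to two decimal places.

Nominal value at maturity: ₹40,259 × (1 + 4.65%)^3 ≈ ₹46,140.33.
Price-level factor over 3 years: 1.025 × 1.048 × 1.035 = 1.111797.
The maturity value deflated by that factor is the answer in today's purchasing power.

₹41,500.68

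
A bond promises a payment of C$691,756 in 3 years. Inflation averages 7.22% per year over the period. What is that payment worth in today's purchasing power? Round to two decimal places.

Price-level factor over 3 years: (1 + 7.22%)^3 ≈ 1.2326148870.
Purchasing power today: C$691,756 divided by that factor.

C$561,210.16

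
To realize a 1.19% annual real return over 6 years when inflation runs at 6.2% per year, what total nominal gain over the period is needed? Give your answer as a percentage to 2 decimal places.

Required annual nominal rate: (1+1.19%)(1+6.2%) − 1 = 7.46378%.
Cumulative over 6 years: (1 + 0.0746378)^6 − 1 ≈ 0.54018.

54.02%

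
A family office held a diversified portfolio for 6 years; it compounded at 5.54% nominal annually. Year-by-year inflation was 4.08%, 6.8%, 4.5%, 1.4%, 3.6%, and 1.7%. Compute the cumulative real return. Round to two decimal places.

Cumulative inflation factor: 1.0408 × 1.068 × 1.045 × 1.014 × 1.036 × 1.017 ≈ 1.24100.
Nominal growth factor: 1.38198. Real growth factor = 1.38198 / 1.24100 ≈ 1.11360.
Total real return ≈ 11.3600%.

11.36%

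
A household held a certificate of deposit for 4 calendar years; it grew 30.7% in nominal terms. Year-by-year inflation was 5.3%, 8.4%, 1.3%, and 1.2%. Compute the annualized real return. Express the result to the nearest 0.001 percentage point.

2.803%

Cumulative inflation factor: 1.053 × 1.084 × 1.013 × 1.012 ≈ 1.17017.
Nominal growth factor: 1.30700. Real growth factor = 1.30700 / 1.17017 ≈ 1.11694.
Annualized: 1.11694^(1/4) − 1 ≈ 0.02803.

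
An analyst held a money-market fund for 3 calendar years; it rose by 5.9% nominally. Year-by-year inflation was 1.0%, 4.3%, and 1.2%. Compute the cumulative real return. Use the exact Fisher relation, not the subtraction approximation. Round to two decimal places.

-0.66%

Cumulative inflation factor: 1.010 × 1.043 × 1.012 ≈ 1.06607.
Nominal growth factor: 1.05900. Real growth factor = 1.05900 / 1.06607 ≈ 0.99337.
Total real return ≈ -0.6633%.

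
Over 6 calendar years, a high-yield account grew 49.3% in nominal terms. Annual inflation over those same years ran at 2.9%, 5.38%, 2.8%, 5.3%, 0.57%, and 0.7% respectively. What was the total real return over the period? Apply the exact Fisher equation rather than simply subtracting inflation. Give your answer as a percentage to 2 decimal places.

Cumulative inflation factor: 1.029 × 1.0538 × 1.028 × 1.053 × 1.0057 × 1.007 ≈ 1.18876.
Nominal growth factor: 1.49300. Real growth factor = 1.49300 / 1.18876 ≈ 1.25593.
Total real return ≈ 25.5934%.

25.59%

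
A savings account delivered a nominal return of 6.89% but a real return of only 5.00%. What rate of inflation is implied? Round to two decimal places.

1.80%

From (1+r_nom) = (1+r_real)(1+π), we get 1+π = (1 + 6.89%)/(1 + 5.00%) = 1.0689/1.0500 ≈ 1.01800.
So π ≈ 1.8000%.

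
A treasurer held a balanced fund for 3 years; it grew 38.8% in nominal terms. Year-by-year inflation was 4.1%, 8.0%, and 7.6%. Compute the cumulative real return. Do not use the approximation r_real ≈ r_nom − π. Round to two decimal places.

Cumulative inflation factor: 1.041 × 1.080 × 1.076 ≈ 1.20973.
Nominal growth factor: 1.38800. Real growth factor = 1.38800 / 1.20973 ≈ 1.14737.
Total real return ≈ 14.7368%.

14.74%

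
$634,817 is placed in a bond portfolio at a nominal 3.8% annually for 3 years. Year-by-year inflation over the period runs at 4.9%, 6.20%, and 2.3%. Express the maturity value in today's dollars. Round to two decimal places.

$622,966.90

Nominal value at maturity: $634,817 × (1 + 3.8%)^3 ≈ $709,971.00.
Price-level factor over 3 years: 1.049 × 1.0620 × 1.023 = 1.139660874.
Dividing the nominal maturity value by the price-level factor gives the value in today's money.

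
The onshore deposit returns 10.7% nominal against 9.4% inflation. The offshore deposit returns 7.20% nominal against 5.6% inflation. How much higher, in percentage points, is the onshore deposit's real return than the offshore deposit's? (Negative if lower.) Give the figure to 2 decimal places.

-0.33

The onshore deposit real return: 1.107/1.094 − 1 = 1.188%.
The offshore deposit real return: 1.0720/1.056 − 1 = 1.515%.
Difference: 1.188 − 1.515 = -0.327 pp.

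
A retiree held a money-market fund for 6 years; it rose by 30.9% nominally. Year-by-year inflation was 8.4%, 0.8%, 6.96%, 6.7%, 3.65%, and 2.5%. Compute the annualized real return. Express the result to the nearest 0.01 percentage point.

-0.20%

Cumulative inflation factor: 1.084 × 1.008 × 1.0696 × 1.067 × 1.0365 × 1.025 ≈ 1.32486.
Nominal growth factor: 1.30900. Real growth factor = 1.30900 / 1.32486 ≈ 0.98803.
Annualized: 0.98803^(1/6) − 1 ≈ -0.00200.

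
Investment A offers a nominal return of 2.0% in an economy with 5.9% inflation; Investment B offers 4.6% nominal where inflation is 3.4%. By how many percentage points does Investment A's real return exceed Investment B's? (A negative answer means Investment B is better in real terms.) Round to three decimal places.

-4.843

Investment A real return: 1.020/1.059 − 1 = -3.6827%.
Investment B real return: 1.046/1.034 − 1 = 1.1605%.
Difference: -3.6827 − 1.1605 = -4.8432 pp.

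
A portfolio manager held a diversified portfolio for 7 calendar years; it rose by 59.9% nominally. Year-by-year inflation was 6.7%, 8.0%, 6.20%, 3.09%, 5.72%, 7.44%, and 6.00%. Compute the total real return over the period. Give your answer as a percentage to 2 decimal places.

Cumulative inflation factor: 1.067 × 1.080 × 1.0620 × 1.0309 × 1.0572 × 1.0744 × 1.0600 ≈ 1.51900.
Nominal growth factor: 1.59900. Real growth factor = 1.59900 / 1.51900 ≈ 1.05267.
Total real return ≈ 5.2665%.

5.27%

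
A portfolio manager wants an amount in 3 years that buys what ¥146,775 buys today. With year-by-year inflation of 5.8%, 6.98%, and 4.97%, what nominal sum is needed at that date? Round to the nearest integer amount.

¥174,384

Cumulative price-level factor: 1.058 × 1.0698 × 1.0497 ≈ 1.1881012655.
The nominal amount required is ¥146,775 scaled up by that factor.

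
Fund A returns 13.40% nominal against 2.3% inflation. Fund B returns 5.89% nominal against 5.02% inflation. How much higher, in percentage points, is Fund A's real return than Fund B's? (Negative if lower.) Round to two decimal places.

10.02

Fund A real return: 1.1340/1.023 − 1 = 10.850%.
Fund B real return: 1.0589/1.0502 − 1 = 0.828%.
Difference: 10.850 − 0.828 = 10.022 pp.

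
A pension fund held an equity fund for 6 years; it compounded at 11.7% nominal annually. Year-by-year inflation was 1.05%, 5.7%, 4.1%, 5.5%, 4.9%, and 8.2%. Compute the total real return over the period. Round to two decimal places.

45.88%

Cumulative inflation factor: 1.0105 × 1.057 × 1.041 × 1.055 × 1.049 × 1.082 ≈ 1.33143.
Nominal growth factor: 1.94231. Real growth factor = 1.94231 / 1.33143 ≈ 1.45882.
Total real return ≈ 45.8820%.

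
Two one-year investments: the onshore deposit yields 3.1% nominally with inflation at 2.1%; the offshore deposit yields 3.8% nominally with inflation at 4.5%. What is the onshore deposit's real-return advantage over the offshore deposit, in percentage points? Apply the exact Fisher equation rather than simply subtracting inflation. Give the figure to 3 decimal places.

The onshore deposit real return: 1.031/1.021 − 1 = 0.9794%.
The offshore deposit real return: 1.038/1.045 − 1 = -0.6699%.
Difference: 0.9794 − (-0.6699) = 1.6493 pp.

1.649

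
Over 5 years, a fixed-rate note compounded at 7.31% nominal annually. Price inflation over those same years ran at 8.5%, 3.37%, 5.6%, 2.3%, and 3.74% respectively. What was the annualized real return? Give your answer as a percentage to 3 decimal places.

2.513%

Cumulative inflation factor: 1.085 × 1.0337 × 1.056 × 1.023 × 1.0374 ≈ 1.25693.
Nominal growth factor: 1.42299. Real growth factor = 1.42299 / 1.25693 ≈ 1.13212.
Annualized: 1.13212^(1/5) − 1 ≈ 0.02513.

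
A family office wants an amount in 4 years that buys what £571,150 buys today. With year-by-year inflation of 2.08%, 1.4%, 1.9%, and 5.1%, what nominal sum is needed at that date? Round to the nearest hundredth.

£633,148.67

Cumulative price-level factor: 1.0208 × 1.014 × 1.019 × 1.051 ≈ 1.1085505874.
The nominal amount required is £571,150 scaled up by that factor.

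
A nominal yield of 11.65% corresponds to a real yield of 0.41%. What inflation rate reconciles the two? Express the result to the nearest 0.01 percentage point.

11.19%

From (1+r_nom) = (1+r_real)(1+π), we get 1+π = (1 + 11.65%)/(1 + 0.41%) = 1.1165/1.0041 ≈ 1.11194.
So π ≈ 11.1941%.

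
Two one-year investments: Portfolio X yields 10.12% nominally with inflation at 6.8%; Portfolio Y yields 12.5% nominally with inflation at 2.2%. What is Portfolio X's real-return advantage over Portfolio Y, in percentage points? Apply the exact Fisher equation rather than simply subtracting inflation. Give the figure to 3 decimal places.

-6.970

Portfolio X real return: 1.1012/1.068 − 1 = 3.1086%.
Portfolio Y real return: 1.125/1.022 − 1 = 10.0783%.
Difference: 3.1086 − 10.0783 = -6.9697 pp.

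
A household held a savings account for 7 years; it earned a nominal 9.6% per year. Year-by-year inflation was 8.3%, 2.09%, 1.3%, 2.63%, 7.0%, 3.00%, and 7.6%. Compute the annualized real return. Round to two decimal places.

Cumulative inflation factor: 1.083 × 1.0209 × 1.013 × 1.0263 × 1.070 × 1.0300 × 1.076 ≈ 1.36310.
Nominal growth factor: 1.89965. Real growth factor = 1.89965 / 1.36310 ≈ 1.39362.
Annualized: 1.39362^(1/7) − 1 ≈ 0.04856.

4.86%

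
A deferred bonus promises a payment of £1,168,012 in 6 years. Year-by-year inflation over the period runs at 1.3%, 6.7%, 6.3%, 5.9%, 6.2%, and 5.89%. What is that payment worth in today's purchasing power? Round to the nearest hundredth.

Price-level factor over 6 years: 1.013 × 1.067 × 1.063 × 1.059 × 1.062 × 1.0589 ≈ 1.3683038674.
Purchasing power today: £1,168,012 divided by that factor.

£853,620.33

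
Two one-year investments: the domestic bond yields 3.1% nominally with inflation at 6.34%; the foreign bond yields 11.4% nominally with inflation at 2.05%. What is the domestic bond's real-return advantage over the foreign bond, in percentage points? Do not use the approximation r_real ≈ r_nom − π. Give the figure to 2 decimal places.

-12.21

The domestic bond real return: 1.031/1.0634 − 1 = -3.047%.
The foreign bond real return: 1.114/1.0205 − 1 = 9.162%.
Difference: -3.047 − 9.162 = -12.209 pp.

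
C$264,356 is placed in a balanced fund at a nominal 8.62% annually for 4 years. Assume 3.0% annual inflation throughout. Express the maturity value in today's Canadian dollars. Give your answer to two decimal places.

Nominal value at maturity: C$264,356 × (1 + 8.62%)^4 ≈ C$367,983.52.
Price-level factor over 4 years: (1 + 3.0%)^4 = 1.12550881.
Dividing the nominal maturity value by the price-level factor gives the value in today's money.

C$326,948.59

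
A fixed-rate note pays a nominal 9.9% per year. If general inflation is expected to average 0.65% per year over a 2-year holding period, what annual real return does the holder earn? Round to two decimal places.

With constant rates the annual real return is the same each year: (1+9.9%)/(1+0.65%) − 1 = 0.09190.

9.19%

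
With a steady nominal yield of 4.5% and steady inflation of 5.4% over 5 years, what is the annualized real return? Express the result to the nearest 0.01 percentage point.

With constant rates the annual real return is the same each year: (1+4.5%)/(1+5.4%) − 1 = -0.00854.

-0.85%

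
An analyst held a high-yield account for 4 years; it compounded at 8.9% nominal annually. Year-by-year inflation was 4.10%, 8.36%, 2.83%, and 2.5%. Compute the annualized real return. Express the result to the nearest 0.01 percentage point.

Cumulative inflation factor: 1.0410 × 1.0836 × 1.0283 × 1.025 ≈ 1.18895.
Nominal growth factor: 1.40641. Real growth factor = 1.40641 / 1.18895 ≈ 1.18290.
Annualized: 1.18290^(1/4) − 1 ≈ 0.04289.

4.29%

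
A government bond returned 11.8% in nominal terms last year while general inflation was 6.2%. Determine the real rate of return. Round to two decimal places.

Real return via the Fisher equation: (1 + 11.8%)/(1 + 6.2%) − 1 = 1.118/1.062 − 1 ≈ 0.05273.

5.27%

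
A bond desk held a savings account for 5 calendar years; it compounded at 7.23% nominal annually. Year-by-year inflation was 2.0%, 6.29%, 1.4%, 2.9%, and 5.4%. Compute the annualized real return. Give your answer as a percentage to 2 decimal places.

Cumulative inflation factor: 1.020 × 1.0629 × 1.014 × 1.029 × 1.054 ≈ 1.19230.
Nominal growth factor: 1.41769. Real growth factor = 1.41769 / 1.19230 ≈ 1.18904.
Annualized: 1.18904^(1/5) − 1 ≈ 0.03524.

3.52%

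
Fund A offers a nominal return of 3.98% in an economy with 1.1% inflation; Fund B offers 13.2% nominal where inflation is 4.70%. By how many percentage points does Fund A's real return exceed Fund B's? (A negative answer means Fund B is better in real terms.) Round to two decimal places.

Fund A real return: 1.0398/1.011 − 1 = 2.849%.
Fund B real return: 1.132/1.0470 − 1 = 8.118%.
Difference: 2.849 − 8.118 = -5.269 pp.

-5.27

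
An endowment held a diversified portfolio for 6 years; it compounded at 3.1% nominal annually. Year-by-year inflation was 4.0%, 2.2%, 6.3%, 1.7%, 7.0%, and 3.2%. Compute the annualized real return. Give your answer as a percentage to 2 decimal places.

Cumulative inflation factor: 1.040 × 1.022 × 1.063 × 1.017 × 1.070 × 1.032 ≈ 1.26883.
Nominal growth factor: 1.20102. Real growth factor = 1.20102 / 1.26883 ≈ 0.94656.
Annualized: 0.94656^(1/6) − 1 ≈ -0.00911.

-0.91%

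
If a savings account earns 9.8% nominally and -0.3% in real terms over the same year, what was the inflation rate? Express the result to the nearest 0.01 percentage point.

10.13%

From (1+r_nom) = (1+r_real)(1+π), we get 1+π = (1 + 9.8%)/(1 − 0.3%) = 1.098/0.997 ≈ 1.10130.
So π ≈ 10.1304%.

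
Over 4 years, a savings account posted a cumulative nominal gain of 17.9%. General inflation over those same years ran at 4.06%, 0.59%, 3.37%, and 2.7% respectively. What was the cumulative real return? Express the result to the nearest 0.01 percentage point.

Cumulative inflation factor: 1.0406 × 1.0059 × 1.0337 × 1.027 ≈ 1.11123.
Nominal growth factor: 1.17900. Real growth factor = 1.17900 / 1.11123 ≈ 1.06099.
Total real return ≈ 6.0987%.

6.10%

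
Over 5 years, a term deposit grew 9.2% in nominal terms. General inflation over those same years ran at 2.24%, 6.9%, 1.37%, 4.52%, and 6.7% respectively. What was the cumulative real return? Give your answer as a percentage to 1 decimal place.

-11.6%

Cumulative inflation factor: 1.0224 × 1.069 × 1.0137 × 1.0452 × 1.067 ≈ 1.23558.
Nominal growth factor: 1.09200. Real growth factor = 1.09200 / 1.23558 ≈ 0.88379.
Total real return ≈ -11.6206%.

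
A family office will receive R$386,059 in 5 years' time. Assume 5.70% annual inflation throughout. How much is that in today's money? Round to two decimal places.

R$292,602.98

Price-level factor over 5 years: (1 + 5.70%)^5 ≈ 1.3193953117.
Purchasing power today: R$386,059 divided by that factor.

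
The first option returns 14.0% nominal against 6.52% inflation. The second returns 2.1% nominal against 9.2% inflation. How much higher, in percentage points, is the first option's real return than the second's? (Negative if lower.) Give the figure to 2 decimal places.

The first option real return: 1.140/1.0652 − 1 = 7.022%.
The second real return: 1.021/1.092 − 1 = -6.502%.
Difference: 7.022 − (-6.502) = 13.524 pp.

13.52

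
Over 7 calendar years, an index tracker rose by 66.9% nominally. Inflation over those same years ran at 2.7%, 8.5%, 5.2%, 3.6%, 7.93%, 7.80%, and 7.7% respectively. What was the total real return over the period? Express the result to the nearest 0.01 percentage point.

9.67%

Cumulative inflation factor: 1.027 × 1.085 × 1.052 × 1.036 × 1.0793 × 1.0780 × 1.077 ≈ 1.52178.
Nominal growth factor: 1.66900. Real growth factor = 1.66900 / 1.52178 ≈ 1.09674.
Total real return ≈ 9.6741%.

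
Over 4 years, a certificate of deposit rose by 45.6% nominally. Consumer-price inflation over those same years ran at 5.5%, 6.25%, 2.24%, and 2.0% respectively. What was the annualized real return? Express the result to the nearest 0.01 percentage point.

5.64%

Cumulative inflation factor: 1.055 × 1.0625 × 1.0224 × 1.020 ≈ 1.16897.
Nominal growth factor: 1.45600. Real growth factor = 1.45600 / 1.16897 ≈ 1.24554.
Annualized: 1.24554^(1/4) − 1 ≈ 0.05643.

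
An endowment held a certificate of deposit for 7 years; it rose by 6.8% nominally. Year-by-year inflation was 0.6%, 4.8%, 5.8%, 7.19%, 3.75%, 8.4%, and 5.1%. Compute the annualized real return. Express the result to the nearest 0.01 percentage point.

-3.92%

Cumulative inflation factor: 1.006 × 1.048 × 1.058 × 1.0719 × 1.0375 × 1.084 × 1.051 ≈ 1.41325.
Nominal growth factor: 1.06800. Real growth factor = 1.06800 / 1.41325 ≈ 0.75570.
Annualized: 0.75570^(1/7) − 1 ≈ -0.03922.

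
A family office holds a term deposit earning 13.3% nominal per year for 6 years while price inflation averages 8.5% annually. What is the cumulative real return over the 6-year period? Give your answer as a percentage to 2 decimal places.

The annual real rate is (1+13.3%)/(1+8.5%) − 1 = 4.4240%.
Compounded over 6 years: (1 + 0.044240)^6 − 1 ≈ 0.29659.

29.66%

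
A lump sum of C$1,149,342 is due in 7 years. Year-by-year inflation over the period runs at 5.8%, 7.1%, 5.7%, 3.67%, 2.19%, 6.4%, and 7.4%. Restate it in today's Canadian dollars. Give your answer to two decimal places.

Price-level factor over 7 years: 1.058 × 1.071 × 1.057 × 1.0367 × 1.0219 × 1.064 × 1.074 ≈ 1.4499650458.
Purchasing power today: C$1,149,342 divided by that factor.

C$792,668.76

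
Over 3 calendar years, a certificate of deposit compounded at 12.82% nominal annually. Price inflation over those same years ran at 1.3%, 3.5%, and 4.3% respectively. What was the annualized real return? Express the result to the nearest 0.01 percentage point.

Cumulative inflation factor: 1.013 × 1.035 × 1.043 ≈ 1.09354.
Nominal growth factor: 1.43601. Real growth factor = 1.43601 / 1.09354 ≈ 1.31318.
Annualized: 1.31318^(1/3) − 1 ≈ 0.09507.

9.51%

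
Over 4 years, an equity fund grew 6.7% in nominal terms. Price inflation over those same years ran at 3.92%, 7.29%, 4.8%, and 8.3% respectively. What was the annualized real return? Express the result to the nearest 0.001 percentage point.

Cumulative inflation factor: 1.0392 × 1.0729 × 1.048 × 1.083 ≈ 1.26546.
Nominal growth factor: 1.06700. Real growth factor = 1.06700 / 1.26546 ≈ 0.84317.
Annualized: 0.84317^(1/4) − 1 ≈ -0.04175.

-4.175%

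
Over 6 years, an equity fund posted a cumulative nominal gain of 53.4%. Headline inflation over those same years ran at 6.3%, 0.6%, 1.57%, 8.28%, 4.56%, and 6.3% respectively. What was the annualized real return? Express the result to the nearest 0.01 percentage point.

2.70%

Cumulative inflation factor: 1.063 × 1.006 × 1.0157 × 1.0828 × 1.0456 × 1.063 ≈ 1.30721.
Nominal growth factor: 1.53400. Real growth factor = 1.53400 / 1.30721 ≈ 1.17350.
Annualized: 1.17350^(1/6) − 1 ≈ 0.02702.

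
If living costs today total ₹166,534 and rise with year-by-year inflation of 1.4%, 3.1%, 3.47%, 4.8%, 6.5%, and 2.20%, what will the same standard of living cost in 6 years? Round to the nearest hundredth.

Cumulative price-level factor: 1.014 × 1.031 × 1.0347 × 1.048 × 1.065 × 1.0220 ≈ 1.2338798034.
The nominal amount required is ₹166,534 scaled up by that factor.

₹205,482.94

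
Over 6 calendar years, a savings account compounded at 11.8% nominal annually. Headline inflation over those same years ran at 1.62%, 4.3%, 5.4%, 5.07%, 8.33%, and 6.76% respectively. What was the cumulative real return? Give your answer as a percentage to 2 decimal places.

Cumulative inflation factor: 1.0162 × 1.043 × 1.054 × 1.0507 × 1.0833 × 1.0676 ≈ 1.35750.
Nominal growth factor: 1.95277. Real growth factor = 1.95277 / 1.35750 ≈ 1.43850.
Total real return ≈ 43.8503%.

43.85%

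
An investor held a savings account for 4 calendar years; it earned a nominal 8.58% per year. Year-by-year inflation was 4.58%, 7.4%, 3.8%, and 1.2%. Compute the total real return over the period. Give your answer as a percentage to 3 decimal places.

17.806%

Cumulative inflation factor: 1.0458 × 1.074 × 1.038 × 1.012 ≈ 1.17986.
Nominal growth factor: 1.38995. Real growth factor = 1.38995 / 1.17986 ≈ 1.17806.
Total real return ≈ 17.8063%.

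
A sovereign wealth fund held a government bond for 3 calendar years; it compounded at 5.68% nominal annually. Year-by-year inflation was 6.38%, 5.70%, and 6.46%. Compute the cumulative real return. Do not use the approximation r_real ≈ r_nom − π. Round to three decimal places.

-1.405%

Cumulative inflation factor: 1.0638 × 1.0570 × 1.0646 ≈ 1.19708.
Nominal growth factor: 1.18026. Real growth factor = 1.18026 / 1.19708 ≈ 0.98595.
Total real return ≈ -1.4045%.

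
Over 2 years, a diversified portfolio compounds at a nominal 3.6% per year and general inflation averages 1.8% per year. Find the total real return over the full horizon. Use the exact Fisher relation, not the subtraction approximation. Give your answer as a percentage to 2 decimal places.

The annual real rate is (1+3.6%)/(1+1.8%) − 1 = 1.7682%.
Compounded over 2 years: (1 + 0.017682)^2 − 1 ≈ 0.03568.

3.57%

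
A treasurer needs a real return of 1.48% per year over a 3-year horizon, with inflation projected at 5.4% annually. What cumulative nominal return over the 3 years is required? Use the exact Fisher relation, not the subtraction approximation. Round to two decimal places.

Required annual nominal rate: (1+1.48%)(1+5.4%) − 1 = 6.95992%.
Cumulative over 3 years: (1 + 0.0695992)^3 − 1 ≈ 0.22367.

22.37%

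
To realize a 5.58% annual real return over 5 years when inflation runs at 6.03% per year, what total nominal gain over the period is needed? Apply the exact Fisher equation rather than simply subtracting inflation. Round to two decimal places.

75.81%

Required annual nominal rate: (1+5.58%)(1+6.03%) − 1 = 11.946474%.
Cumulative over 5 years: (1 + 0.11946474)^5 − 1 ≈ 0.75813.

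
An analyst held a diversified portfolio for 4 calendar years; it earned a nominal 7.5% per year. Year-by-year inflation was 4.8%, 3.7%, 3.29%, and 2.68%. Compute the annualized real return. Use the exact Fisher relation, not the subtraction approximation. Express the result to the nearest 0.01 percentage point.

Cumulative inflation factor: 1.048 × 1.037 × 1.0329 × 1.0268 ≈ 1.15261.
Nominal growth factor: 1.33547. Real growth factor = 1.33547 / 1.15261 ≈ 1.15864.
Annualized: 1.15864^(1/4) − 1 ≈ 0.03750.

3.75%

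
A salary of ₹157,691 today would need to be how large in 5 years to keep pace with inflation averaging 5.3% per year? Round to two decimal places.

Cumulative price-level factor: (1+5.3%)^5 ≈ 1.2946186406.
The nominal amount required is ₹157,691 scaled up by that factor.

₹204,149.71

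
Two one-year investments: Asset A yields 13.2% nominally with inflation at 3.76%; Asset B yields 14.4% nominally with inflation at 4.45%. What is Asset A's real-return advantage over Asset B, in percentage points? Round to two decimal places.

-0.43

Asset A real return: 1.132/1.0376 − 1 = 9.098%.
Asset B real return: 1.144/1.0445 − 1 = 9.526%.
Difference: 9.098 − 9.526 = -0.428 pp.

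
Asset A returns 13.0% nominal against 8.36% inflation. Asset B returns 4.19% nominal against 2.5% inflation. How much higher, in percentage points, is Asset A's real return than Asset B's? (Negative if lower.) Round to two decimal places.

Asset A real return: 1.130/1.0836 − 1 = 4.282%.
Asset B real return: 1.0419/1.025 − 1 = 1.649%.
Difference: 4.282 − 1.649 = 2.633 pp.

2.63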